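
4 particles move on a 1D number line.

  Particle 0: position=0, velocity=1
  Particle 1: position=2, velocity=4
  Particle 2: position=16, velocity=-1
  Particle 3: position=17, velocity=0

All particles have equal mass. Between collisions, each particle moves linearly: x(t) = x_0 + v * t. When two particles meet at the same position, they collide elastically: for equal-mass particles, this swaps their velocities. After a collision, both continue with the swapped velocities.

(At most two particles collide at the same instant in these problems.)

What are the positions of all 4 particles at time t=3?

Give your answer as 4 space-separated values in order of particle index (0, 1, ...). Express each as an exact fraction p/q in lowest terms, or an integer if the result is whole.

Collision at t=14/5: particles 1 and 2 swap velocities; positions: p0=14/5 p1=66/5 p2=66/5 p3=17; velocities now: v0=1 v1=-1 v2=4 v3=0
Advance to t=3 (no further collisions before then); velocities: v0=1 v1=-1 v2=4 v3=0; positions = 3 13 14 17

Answer: 3 13 14 17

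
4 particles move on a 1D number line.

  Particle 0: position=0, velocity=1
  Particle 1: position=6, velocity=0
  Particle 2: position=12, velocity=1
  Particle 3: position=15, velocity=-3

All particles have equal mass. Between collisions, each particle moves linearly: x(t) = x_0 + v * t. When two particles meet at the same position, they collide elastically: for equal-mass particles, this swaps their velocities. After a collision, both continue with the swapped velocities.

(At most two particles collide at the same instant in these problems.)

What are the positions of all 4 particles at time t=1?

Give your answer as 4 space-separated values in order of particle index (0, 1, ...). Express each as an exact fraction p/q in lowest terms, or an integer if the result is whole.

Answer: 1 6 12 13

Derivation:
Collision at t=3/4: particles 2 and 3 swap velocities; positions: p0=3/4 p1=6 p2=51/4 p3=51/4; velocities now: v0=1 v1=0 v2=-3 v3=1
Advance to t=1 (no further collisions before then); velocities: v0=1 v1=0 v2=-3 v3=1; positions = 1 6 12 13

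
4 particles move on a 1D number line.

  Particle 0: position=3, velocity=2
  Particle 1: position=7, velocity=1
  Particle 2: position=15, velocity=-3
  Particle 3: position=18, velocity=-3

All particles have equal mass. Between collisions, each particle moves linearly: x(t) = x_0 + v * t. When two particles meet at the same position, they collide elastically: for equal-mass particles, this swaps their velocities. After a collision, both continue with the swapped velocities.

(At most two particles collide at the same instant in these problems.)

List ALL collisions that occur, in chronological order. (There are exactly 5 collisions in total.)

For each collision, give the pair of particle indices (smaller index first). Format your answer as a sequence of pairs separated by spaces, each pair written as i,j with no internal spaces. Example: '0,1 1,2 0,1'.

Answer: 1,2 0,1 2,3 1,2 2,3

Derivation:
Collision at t=2: particles 1 and 2 swap velocities; positions: p0=7 p1=9 p2=9 p3=12; velocities now: v0=2 v1=-3 v2=1 v3=-3
Collision at t=12/5: particles 0 and 1 swap velocities; positions: p0=39/5 p1=39/5 p2=47/5 p3=54/5; velocities now: v0=-3 v1=2 v2=1 v3=-3
Collision at t=11/4: particles 2 and 3 swap velocities; positions: p0=27/4 p1=17/2 p2=39/4 p3=39/4; velocities now: v0=-3 v1=2 v2=-3 v3=1
Collision at t=3: particles 1 and 2 swap velocities; positions: p0=6 p1=9 p2=9 p3=10; velocities now: v0=-3 v1=-3 v2=2 v3=1
Collision at t=4: particles 2 and 3 swap velocities; positions: p0=3 p1=6 p2=11 p3=11; velocities now: v0=-3 v1=-3 v2=1 v3=2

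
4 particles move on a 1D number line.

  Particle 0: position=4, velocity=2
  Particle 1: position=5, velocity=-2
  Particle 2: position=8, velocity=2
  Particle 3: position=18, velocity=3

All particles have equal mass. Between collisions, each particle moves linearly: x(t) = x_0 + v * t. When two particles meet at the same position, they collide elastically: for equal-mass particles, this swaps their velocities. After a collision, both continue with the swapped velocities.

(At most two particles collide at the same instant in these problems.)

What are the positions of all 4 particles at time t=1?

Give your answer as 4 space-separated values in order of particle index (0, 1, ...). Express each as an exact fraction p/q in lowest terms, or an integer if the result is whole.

Collision at t=1/4: particles 0 and 1 swap velocities; positions: p0=9/2 p1=9/2 p2=17/2 p3=75/4; velocities now: v0=-2 v1=2 v2=2 v3=3
Advance to t=1 (no further collisions before then); velocities: v0=-2 v1=2 v2=2 v3=3; positions = 3 6 10 21

Answer: 3 6 10 21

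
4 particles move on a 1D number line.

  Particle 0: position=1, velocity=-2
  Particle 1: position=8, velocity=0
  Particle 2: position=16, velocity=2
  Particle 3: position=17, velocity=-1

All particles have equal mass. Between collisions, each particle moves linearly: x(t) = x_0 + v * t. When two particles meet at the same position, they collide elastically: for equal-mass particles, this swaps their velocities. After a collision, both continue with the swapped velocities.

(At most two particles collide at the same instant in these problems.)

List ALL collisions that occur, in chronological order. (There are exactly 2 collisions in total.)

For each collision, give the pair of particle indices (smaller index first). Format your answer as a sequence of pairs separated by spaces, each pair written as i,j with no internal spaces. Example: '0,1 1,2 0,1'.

Answer: 2,3 1,2

Derivation:
Collision at t=1/3: particles 2 and 3 swap velocities; positions: p0=1/3 p1=8 p2=50/3 p3=50/3; velocities now: v0=-2 v1=0 v2=-1 v3=2
Collision at t=9: particles 1 and 2 swap velocities; positions: p0=-17 p1=8 p2=8 p3=34; velocities now: v0=-2 v1=-1 v2=0 v3=2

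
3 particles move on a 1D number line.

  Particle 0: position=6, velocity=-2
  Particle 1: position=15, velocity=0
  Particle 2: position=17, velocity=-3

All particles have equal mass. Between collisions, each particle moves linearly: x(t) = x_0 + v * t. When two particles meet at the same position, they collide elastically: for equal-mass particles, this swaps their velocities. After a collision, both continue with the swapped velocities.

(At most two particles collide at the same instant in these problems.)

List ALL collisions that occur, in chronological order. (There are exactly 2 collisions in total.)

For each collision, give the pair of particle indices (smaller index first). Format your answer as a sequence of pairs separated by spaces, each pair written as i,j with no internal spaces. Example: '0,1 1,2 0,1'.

Collision at t=2/3: particles 1 and 2 swap velocities; positions: p0=14/3 p1=15 p2=15; velocities now: v0=-2 v1=-3 v2=0
Collision at t=11: particles 0 and 1 swap velocities; positions: p0=-16 p1=-16 p2=15; velocities now: v0=-3 v1=-2 v2=0

Answer: 1,2 0,1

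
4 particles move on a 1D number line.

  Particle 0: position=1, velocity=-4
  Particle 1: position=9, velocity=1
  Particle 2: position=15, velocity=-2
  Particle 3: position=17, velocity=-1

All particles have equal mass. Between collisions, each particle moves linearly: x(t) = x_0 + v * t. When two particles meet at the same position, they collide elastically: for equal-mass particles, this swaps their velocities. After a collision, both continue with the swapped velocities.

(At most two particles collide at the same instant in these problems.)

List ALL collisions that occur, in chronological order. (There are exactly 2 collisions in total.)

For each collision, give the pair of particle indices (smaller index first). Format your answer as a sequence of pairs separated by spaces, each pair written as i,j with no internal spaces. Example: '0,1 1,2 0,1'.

Collision at t=2: particles 1 and 2 swap velocities; positions: p0=-7 p1=11 p2=11 p3=15; velocities now: v0=-4 v1=-2 v2=1 v3=-1
Collision at t=4: particles 2 and 3 swap velocities; positions: p0=-15 p1=7 p2=13 p3=13; velocities now: v0=-4 v1=-2 v2=-1 v3=1

Answer: 1,2 2,3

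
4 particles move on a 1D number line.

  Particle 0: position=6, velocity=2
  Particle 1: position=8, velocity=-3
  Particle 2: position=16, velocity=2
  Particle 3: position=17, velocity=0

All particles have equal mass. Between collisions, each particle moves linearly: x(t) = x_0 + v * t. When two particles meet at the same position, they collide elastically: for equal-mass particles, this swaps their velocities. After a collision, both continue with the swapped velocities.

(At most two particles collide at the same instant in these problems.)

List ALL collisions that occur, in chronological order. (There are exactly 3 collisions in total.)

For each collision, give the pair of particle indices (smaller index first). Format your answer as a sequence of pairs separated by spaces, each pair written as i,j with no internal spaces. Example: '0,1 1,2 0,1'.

Answer: 0,1 2,3 1,2

Derivation:
Collision at t=2/5: particles 0 and 1 swap velocities; positions: p0=34/5 p1=34/5 p2=84/5 p3=17; velocities now: v0=-3 v1=2 v2=2 v3=0
Collision at t=1/2: particles 2 and 3 swap velocities; positions: p0=13/2 p1=7 p2=17 p3=17; velocities now: v0=-3 v1=2 v2=0 v3=2
Collision at t=11/2: particles 1 and 2 swap velocities; positions: p0=-17/2 p1=17 p2=17 p3=27; velocities now: v0=-3 v1=0 v2=2 v3=2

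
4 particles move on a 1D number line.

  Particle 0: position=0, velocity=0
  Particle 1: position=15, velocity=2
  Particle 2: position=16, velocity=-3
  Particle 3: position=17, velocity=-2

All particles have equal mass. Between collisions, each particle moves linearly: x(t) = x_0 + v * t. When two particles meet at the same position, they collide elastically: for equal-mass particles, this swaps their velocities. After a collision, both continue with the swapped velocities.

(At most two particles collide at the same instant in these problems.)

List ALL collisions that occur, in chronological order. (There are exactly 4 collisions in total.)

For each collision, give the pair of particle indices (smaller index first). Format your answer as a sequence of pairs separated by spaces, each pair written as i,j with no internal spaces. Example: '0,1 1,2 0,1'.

Collision at t=1/5: particles 1 and 2 swap velocities; positions: p0=0 p1=77/5 p2=77/5 p3=83/5; velocities now: v0=0 v1=-3 v2=2 v3=-2
Collision at t=1/2: particles 2 and 3 swap velocities; positions: p0=0 p1=29/2 p2=16 p3=16; velocities now: v0=0 v1=-3 v2=-2 v3=2
Collision at t=16/3: particles 0 and 1 swap velocities; positions: p0=0 p1=0 p2=19/3 p3=77/3; velocities now: v0=-3 v1=0 v2=-2 v3=2
Collision at t=17/2: particles 1 and 2 swap velocities; positions: p0=-19/2 p1=0 p2=0 p3=32; velocities now: v0=-3 v1=-2 v2=0 v3=2

Answer: 1,2 2,3 0,1 1,2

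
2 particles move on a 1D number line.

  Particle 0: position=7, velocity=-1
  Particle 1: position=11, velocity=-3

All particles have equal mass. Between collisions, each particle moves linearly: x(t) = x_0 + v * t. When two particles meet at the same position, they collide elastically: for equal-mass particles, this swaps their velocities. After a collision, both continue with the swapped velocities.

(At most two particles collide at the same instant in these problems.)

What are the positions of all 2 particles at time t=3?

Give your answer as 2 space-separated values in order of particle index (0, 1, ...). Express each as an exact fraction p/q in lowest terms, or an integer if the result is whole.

Collision at t=2: particles 0 and 1 swap velocities; positions: p0=5 p1=5; velocities now: v0=-3 v1=-1
Advance to t=3 (no further collisions before then); velocities: v0=-3 v1=-1; positions = 2 4

Answer: 2 4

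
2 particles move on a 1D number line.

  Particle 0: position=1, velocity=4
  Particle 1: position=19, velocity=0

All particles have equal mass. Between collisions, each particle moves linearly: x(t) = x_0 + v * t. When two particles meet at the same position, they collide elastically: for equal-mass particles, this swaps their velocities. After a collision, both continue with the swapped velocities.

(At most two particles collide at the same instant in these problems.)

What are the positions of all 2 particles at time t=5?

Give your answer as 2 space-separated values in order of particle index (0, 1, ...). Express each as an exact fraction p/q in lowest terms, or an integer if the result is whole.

Answer: 19 21

Derivation:
Collision at t=9/2: particles 0 and 1 swap velocities; positions: p0=19 p1=19; velocities now: v0=0 v1=4
Advance to t=5 (no further collisions before then); velocities: v0=0 v1=4; positions = 19 21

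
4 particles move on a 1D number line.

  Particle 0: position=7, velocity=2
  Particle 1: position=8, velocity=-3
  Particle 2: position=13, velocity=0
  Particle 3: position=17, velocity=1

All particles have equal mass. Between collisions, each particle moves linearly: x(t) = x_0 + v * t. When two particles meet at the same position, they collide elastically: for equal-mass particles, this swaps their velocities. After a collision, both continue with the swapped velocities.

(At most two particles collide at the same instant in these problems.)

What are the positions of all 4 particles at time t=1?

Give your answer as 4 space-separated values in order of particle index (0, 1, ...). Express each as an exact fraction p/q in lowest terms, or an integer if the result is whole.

Answer: 5 9 13 18

Derivation:
Collision at t=1/5: particles 0 and 1 swap velocities; positions: p0=37/5 p1=37/5 p2=13 p3=86/5; velocities now: v0=-3 v1=2 v2=0 v3=1
Advance to t=1 (no further collisions before then); velocities: v0=-3 v1=2 v2=0 v3=1; positions = 5 9 13 18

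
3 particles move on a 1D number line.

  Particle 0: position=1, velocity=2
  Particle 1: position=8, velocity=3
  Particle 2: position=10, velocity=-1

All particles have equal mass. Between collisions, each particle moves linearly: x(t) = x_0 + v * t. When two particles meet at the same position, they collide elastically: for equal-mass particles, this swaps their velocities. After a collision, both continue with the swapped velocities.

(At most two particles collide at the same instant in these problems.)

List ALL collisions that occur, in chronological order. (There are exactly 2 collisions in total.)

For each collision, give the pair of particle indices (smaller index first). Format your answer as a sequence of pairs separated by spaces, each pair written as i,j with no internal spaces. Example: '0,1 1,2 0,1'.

Answer: 1,2 0,1

Derivation:
Collision at t=1/2: particles 1 and 2 swap velocities; positions: p0=2 p1=19/2 p2=19/2; velocities now: v0=2 v1=-1 v2=3
Collision at t=3: particles 0 and 1 swap velocities; positions: p0=7 p1=7 p2=17; velocities now: v0=-1 v1=2 v2=3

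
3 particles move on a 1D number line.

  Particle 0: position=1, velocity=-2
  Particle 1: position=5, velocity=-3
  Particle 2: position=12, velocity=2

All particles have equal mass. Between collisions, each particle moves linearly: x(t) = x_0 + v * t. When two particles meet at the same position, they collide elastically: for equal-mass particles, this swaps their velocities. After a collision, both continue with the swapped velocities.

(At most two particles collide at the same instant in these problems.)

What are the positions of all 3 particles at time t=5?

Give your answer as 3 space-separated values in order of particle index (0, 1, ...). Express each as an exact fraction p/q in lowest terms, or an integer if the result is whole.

Answer: -10 -9 22

Derivation:
Collision at t=4: particles 0 and 1 swap velocities; positions: p0=-7 p1=-7 p2=20; velocities now: v0=-3 v1=-2 v2=2
Advance to t=5 (no further collisions before then); velocities: v0=-3 v1=-2 v2=2; positions = -10 -9 22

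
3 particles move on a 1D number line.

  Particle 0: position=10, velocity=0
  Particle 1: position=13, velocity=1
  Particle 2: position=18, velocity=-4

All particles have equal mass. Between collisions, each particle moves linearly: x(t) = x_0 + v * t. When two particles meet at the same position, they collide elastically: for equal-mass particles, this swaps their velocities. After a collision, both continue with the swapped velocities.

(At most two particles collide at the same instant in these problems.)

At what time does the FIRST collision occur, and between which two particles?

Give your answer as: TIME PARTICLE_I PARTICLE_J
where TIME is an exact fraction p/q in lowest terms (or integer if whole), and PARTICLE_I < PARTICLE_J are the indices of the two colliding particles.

Answer: 1 1 2

Derivation:
Pair (0,1): pos 10,13 vel 0,1 -> not approaching (rel speed -1 <= 0)
Pair (1,2): pos 13,18 vel 1,-4 -> gap=5, closing at 5/unit, collide at t=1
Earliest collision: t=1 between 1 and 2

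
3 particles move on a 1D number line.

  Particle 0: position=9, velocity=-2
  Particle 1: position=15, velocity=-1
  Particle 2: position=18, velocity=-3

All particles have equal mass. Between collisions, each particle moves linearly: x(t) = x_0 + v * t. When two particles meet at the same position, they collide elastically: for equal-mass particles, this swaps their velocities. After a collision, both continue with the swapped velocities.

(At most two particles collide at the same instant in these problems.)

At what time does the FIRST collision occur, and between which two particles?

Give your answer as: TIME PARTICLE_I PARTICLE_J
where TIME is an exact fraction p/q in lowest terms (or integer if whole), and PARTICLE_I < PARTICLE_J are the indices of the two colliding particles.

Answer: 3/2 1 2

Derivation:
Pair (0,1): pos 9,15 vel -2,-1 -> not approaching (rel speed -1 <= 0)
Pair (1,2): pos 15,18 vel -1,-3 -> gap=3, closing at 2/unit, collide at t=3/2
Earliest collision: t=3/2 between 1 and 2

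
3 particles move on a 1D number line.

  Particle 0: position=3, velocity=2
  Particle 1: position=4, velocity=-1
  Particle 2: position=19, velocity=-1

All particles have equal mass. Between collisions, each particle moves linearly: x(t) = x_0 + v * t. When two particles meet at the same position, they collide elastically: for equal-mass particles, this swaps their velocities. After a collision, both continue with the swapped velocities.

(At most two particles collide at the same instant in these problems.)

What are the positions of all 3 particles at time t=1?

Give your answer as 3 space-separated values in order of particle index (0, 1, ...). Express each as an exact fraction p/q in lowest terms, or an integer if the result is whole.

Collision at t=1/3: particles 0 and 1 swap velocities; positions: p0=11/3 p1=11/3 p2=56/3; velocities now: v0=-1 v1=2 v2=-1
Advance to t=1 (no further collisions before then); velocities: v0=-1 v1=2 v2=-1; positions = 3 5 18

Answer: 3 5 18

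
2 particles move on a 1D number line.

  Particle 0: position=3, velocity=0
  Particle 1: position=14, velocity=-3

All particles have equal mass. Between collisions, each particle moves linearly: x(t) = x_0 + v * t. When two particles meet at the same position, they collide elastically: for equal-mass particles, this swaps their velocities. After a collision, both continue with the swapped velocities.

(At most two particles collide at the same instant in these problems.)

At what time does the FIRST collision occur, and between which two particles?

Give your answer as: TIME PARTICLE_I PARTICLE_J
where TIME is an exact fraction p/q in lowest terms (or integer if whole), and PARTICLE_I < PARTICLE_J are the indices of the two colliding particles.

Pair (0,1): pos 3,14 vel 0,-3 -> gap=11, closing at 3/unit, collide at t=11/3
Earliest collision: t=11/3 between 0 and 1

Answer: 11/3 0 1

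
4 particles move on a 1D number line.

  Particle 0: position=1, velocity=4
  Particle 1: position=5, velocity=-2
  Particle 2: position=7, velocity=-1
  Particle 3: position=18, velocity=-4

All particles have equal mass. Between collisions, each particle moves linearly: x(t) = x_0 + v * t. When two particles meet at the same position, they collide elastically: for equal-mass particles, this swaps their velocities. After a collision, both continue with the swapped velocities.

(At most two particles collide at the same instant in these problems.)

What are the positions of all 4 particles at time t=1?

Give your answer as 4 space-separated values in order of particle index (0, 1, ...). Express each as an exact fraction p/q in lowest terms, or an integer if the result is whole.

Answer: 3 5 6 14

Derivation:
Collision at t=2/3: particles 0 and 1 swap velocities; positions: p0=11/3 p1=11/3 p2=19/3 p3=46/3; velocities now: v0=-2 v1=4 v2=-1 v3=-4
Advance to t=1 (no further collisions before then); velocities: v0=-2 v1=4 v2=-1 v3=-4; positions = 3 5 6 14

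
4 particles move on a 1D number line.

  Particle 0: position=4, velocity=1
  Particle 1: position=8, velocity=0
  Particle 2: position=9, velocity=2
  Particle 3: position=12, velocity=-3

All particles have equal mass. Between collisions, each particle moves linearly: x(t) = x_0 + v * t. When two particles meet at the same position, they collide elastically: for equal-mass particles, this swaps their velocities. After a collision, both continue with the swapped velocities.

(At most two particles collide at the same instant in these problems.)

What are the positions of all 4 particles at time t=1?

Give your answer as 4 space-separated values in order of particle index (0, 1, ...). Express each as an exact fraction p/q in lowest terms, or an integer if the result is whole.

Answer: 5 8 9 11

Derivation:
Collision at t=3/5: particles 2 and 3 swap velocities; positions: p0=23/5 p1=8 p2=51/5 p3=51/5; velocities now: v0=1 v1=0 v2=-3 v3=2
Advance to t=1 (no further collisions before then); velocities: v0=1 v1=0 v2=-3 v3=2; positions = 5 8 9 11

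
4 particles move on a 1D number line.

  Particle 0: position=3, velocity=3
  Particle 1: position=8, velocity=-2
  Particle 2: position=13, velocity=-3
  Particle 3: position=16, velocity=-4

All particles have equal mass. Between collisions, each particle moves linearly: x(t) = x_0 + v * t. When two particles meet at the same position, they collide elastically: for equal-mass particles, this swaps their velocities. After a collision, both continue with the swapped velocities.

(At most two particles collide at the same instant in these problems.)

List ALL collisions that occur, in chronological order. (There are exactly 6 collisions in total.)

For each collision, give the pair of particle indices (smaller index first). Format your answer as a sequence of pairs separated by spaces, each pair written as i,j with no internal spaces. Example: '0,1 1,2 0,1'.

Answer: 0,1 1,2 2,3 1,2 0,1 1,2

Derivation:
Collision at t=1: particles 0 and 1 swap velocities; positions: p0=6 p1=6 p2=10 p3=12; velocities now: v0=-2 v1=3 v2=-3 v3=-4
Collision at t=5/3: particles 1 and 2 swap velocities; positions: p0=14/3 p1=8 p2=8 p3=28/3; velocities now: v0=-2 v1=-3 v2=3 v3=-4
Collision at t=13/7: particles 2 and 3 swap velocities; positions: p0=30/7 p1=52/7 p2=60/7 p3=60/7; velocities now: v0=-2 v1=-3 v2=-4 v3=3
Collision at t=3: particles 1 and 2 swap velocities; positions: p0=2 p1=4 p2=4 p3=12; velocities now: v0=-2 v1=-4 v2=-3 v3=3
Collision at t=4: particles 0 and 1 swap velocities; positions: p0=0 p1=0 p2=1 p3=15; velocities now: v0=-4 v1=-2 v2=-3 v3=3
Collision at t=5: particles 1 and 2 swap velocities; positions: p0=-4 p1=-2 p2=-2 p3=18; velocities now: v0=-4 v1=-3 v2=-2 v3=3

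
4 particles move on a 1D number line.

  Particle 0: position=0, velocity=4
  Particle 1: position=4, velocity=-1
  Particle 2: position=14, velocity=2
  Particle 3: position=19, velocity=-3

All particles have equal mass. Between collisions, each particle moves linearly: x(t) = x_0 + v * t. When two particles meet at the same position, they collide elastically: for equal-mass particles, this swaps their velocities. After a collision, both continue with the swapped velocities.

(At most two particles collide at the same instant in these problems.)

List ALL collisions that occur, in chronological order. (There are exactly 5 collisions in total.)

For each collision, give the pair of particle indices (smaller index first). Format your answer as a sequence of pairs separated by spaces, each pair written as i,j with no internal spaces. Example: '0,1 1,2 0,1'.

Answer: 0,1 2,3 1,2 2,3 0,1

Derivation:
Collision at t=4/5: particles 0 and 1 swap velocities; positions: p0=16/5 p1=16/5 p2=78/5 p3=83/5; velocities now: v0=-1 v1=4 v2=2 v3=-3
Collision at t=1: particles 2 and 3 swap velocities; positions: p0=3 p1=4 p2=16 p3=16; velocities now: v0=-1 v1=4 v2=-3 v3=2
Collision at t=19/7: particles 1 and 2 swap velocities; positions: p0=9/7 p1=76/7 p2=76/7 p3=136/7; velocities now: v0=-1 v1=-3 v2=4 v3=2
Collision at t=7: particles 2 and 3 swap velocities; positions: p0=-3 p1=-2 p2=28 p3=28; velocities now: v0=-1 v1=-3 v2=2 v3=4
Collision at t=15/2: particles 0 and 1 swap velocities; positions: p0=-7/2 p1=-7/2 p2=29 p3=30; velocities now: v0=-3 v1=-1 v2=2 v3=4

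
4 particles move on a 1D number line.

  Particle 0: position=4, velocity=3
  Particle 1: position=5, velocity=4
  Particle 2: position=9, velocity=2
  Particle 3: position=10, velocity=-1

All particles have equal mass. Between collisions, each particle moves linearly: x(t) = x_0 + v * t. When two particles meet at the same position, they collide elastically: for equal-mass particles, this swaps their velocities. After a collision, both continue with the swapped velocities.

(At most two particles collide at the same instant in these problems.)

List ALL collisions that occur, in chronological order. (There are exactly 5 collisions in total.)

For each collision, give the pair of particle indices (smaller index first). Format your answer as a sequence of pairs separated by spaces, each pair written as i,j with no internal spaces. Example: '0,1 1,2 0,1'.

Collision at t=1/3: particles 2 and 3 swap velocities; positions: p0=5 p1=19/3 p2=29/3 p3=29/3; velocities now: v0=3 v1=4 v2=-1 v3=2
Collision at t=1: particles 1 and 2 swap velocities; positions: p0=7 p1=9 p2=9 p3=11; velocities now: v0=3 v1=-1 v2=4 v3=2
Collision at t=3/2: particles 0 and 1 swap velocities; positions: p0=17/2 p1=17/2 p2=11 p3=12; velocities now: v0=-1 v1=3 v2=4 v3=2
Collision at t=2: particles 2 and 3 swap velocities; positions: p0=8 p1=10 p2=13 p3=13; velocities now: v0=-1 v1=3 v2=2 v3=4
Collision at t=5: particles 1 and 2 swap velocities; positions: p0=5 p1=19 p2=19 p3=25; velocities now: v0=-1 v1=2 v2=3 v3=4

Answer: 2,3 1,2 0,1 2,3 1,2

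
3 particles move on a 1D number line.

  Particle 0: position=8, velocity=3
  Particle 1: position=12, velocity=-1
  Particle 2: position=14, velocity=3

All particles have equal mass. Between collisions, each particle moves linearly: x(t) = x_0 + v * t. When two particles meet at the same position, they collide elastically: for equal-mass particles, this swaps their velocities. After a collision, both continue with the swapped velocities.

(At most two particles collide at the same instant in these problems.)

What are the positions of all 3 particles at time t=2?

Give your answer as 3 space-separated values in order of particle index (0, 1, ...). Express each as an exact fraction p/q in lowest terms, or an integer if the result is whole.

Collision at t=1: particles 0 and 1 swap velocities; positions: p0=11 p1=11 p2=17; velocities now: v0=-1 v1=3 v2=3
Advance to t=2 (no further collisions before then); velocities: v0=-1 v1=3 v2=3; positions = 10 14 20

Answer: 10 14 20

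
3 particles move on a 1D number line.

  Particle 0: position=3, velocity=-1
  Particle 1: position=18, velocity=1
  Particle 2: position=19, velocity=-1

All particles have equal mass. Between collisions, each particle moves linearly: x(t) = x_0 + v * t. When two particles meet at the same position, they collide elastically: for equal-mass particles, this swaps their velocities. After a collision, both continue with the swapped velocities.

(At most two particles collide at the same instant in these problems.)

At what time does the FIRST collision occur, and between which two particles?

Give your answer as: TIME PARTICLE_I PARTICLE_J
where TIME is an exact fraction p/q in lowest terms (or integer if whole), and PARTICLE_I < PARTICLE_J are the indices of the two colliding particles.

Answer: 1/2 1 2

Derivation:
Pair (0,1): pos 3,18 vel -1,1 -> not approaching (rel speed -2 <= 0)
Pair (1,2): pos 18,19 vel 1,-1 -> gap=1, closing at 2/unit, collide at t=1/2
Earliest collision: t=1/2 between 1 and 2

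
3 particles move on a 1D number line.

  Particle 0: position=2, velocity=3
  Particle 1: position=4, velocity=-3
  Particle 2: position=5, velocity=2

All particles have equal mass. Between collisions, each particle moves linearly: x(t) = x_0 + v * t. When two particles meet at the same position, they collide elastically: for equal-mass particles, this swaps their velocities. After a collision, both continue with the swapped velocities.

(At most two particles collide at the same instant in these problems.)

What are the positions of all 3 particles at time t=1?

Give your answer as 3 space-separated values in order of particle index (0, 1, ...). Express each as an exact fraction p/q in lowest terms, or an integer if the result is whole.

Collision at t=1/3: particles 0 and 1 swap velocities; positions: p0=3 p1=3 p2=17/3; velocities now: v0=-3 v1=3 v2=2
Advance to t=1 (no further collisions before then); velocities: v0=-3 v1=3 v2=2; positions = 1 5 7

Answer: 1 5 7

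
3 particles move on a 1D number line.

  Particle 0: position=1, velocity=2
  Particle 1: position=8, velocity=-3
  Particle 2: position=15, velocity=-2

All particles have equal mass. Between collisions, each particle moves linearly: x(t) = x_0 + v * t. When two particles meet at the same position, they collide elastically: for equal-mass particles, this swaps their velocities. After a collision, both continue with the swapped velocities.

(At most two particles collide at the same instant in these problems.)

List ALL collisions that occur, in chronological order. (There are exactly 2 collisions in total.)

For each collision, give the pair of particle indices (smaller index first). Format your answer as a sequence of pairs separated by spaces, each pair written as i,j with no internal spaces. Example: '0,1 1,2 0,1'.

Answer: 0,1 1,2

Derivation:
Collision at t=7/5: particles 0 and 1 swap velocities; positions: p0=19/5 p1=19/5 p2=61/5; velocities now: v0=-3 v1=2 v2=-2
Collision at t=7/2: particles 1 and 2 swap velocities; positions: p0=-5/2 p1=8 p2=8; velocities now: v0=-3 v1=-2 v2=2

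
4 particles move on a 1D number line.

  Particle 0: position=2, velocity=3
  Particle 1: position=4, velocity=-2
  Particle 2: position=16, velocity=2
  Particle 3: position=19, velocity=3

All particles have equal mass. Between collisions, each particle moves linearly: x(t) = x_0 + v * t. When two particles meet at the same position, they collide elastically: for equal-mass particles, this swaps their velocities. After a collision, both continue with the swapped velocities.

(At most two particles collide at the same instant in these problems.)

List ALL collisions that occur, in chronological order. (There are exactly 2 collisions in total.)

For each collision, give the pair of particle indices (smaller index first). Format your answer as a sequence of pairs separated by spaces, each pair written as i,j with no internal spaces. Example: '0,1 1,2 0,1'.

Collision at t=2/5: particles 0 and 1 swap velocities; positions: p0=16/5 p1=16/5 p2=84/5 p3=101/5; velocities now: v0=-2 v1=3 v2=2 v3=3
Collision at t=14: particles 1 and 2 swap velocities; positions: p0=-24 p1=44 p2=44 p3=61; velocities now: v0=-2 v1=2 v2=3 v3=3

Answer: 0,1 1,2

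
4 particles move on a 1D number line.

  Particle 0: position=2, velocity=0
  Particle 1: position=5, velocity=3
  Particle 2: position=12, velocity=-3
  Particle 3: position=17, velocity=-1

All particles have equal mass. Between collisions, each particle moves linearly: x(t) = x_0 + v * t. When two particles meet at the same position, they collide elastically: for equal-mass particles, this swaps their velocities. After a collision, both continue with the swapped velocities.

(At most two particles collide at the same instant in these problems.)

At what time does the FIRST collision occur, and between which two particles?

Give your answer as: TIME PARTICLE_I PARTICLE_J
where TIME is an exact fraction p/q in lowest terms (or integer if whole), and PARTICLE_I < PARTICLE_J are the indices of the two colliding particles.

Pair (0,1): pos 2,5 vel 0,3 -> not approaching (rel speed -3 <= 0)
Pair (1,2): pos 5,12 vel 3,-3 -> gap=7, closing at 6/unit, collide at t=7/6
Pair (2,3): pos 12,17 vel -3,-1 -> not approaching (rel speed -2 <= 0)
Earliest collision: t=7/6 between 1 and 2

Answer: 7/6 1 2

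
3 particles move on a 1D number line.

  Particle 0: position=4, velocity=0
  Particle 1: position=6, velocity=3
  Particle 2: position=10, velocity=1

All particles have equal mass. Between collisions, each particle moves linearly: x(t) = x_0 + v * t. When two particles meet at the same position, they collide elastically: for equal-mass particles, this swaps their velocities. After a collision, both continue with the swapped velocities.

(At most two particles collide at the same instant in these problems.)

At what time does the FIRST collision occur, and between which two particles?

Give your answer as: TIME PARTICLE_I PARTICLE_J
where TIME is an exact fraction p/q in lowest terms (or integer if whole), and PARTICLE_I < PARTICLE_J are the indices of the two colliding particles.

Answer: 2 1 2

Derivation:
Pair (0,1): pos 4,6 vel 0,3 -> not approaching (rel speed -3 <= 0)
Pair (1,2): pos 6,10 vel 3,1 -> gap=4, closing at 2/unit, collide at t=2
Earliest collision: t=2 between 1 and 2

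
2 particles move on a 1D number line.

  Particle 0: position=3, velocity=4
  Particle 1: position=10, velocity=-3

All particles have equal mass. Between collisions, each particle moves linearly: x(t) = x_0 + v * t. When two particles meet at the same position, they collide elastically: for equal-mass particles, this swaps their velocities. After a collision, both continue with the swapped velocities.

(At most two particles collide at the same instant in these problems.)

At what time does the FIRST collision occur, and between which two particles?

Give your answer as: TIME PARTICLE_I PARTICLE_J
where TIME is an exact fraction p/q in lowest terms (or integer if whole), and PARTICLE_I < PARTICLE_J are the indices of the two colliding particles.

Answer: 1 0 1

Derivation:
Pair (0,1): pos 3,10 vel 4,-3 -> gap=7, closing at 7/unit, collide at t=1
Earliest collision: t=1 between 0 and 1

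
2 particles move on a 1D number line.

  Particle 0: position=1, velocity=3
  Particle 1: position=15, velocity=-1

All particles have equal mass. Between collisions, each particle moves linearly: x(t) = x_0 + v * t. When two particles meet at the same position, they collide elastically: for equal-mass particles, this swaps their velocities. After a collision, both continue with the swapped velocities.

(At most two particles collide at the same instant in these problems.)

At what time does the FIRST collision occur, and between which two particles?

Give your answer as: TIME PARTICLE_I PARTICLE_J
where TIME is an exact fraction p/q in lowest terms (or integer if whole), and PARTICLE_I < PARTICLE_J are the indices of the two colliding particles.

Pair (0,1): pos 1,15 vel 3,-1 -> gap=14, closing at 4/unit, collide at t=7/2
Earliest collision: t=7/2 between 0 and 1

Answer: 7/2 0 1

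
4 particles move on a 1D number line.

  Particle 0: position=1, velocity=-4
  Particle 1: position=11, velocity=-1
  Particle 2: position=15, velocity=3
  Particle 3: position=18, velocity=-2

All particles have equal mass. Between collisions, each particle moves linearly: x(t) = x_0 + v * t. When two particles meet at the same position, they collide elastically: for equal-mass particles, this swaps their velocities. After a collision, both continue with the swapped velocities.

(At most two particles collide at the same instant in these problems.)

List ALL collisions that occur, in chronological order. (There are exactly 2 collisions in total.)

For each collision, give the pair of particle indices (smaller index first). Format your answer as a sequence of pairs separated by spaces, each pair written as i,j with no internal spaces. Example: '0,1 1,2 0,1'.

Collision at t=3/5: particles 2 and 3 swap velocities; positions: p0=-7/5 p1=52/5 p2=84/5 p3=84/5; velocities now: v0=-4 v1=-1 v2=-2 v3=3
Collision at t=7: particles 1 and 2 swap velocities; positions: p0=-27 p1=4 p2=4 p3=36; velocities now: v0=-4 v1=-2 v2=-1 v3=3

Answer: 2,3 1,2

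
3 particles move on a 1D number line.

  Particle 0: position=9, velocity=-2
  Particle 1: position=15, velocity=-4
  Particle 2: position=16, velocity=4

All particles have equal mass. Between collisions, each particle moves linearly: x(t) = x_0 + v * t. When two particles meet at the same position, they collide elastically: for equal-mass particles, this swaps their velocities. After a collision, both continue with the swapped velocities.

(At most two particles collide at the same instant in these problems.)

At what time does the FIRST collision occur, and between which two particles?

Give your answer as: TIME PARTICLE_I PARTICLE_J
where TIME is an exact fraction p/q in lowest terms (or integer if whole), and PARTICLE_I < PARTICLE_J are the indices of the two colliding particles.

Pair (0,1): pos 9,15 vel -2,-4 -> gap=6, closing at 2/unit, collide at t=3
Pair (1,2): pos 15,16 vel -4,4 -> not approaching (rel speed -8 <= 0)
Earliest collision: t=3 between 0 and 1

Answer: 3 0 1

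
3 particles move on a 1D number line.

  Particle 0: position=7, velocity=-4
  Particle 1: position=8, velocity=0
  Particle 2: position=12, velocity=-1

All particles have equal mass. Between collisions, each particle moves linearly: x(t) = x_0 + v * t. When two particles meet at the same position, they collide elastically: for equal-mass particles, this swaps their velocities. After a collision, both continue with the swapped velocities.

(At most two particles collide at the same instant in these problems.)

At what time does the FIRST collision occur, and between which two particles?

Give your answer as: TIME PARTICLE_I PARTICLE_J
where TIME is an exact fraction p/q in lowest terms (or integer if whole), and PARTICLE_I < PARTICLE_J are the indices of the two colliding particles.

Answer: 4 1 2

Derivation:
Pair (0,1): pos 7,8 vel -4,0 -> not approaching (rel speed -4 <= 0)
Pair (1,2): pos 8,12 vel 0,-1 -> gap=4, closing at 1/unit, collide at t=4
Earliest collision: t=4 between 1 and 2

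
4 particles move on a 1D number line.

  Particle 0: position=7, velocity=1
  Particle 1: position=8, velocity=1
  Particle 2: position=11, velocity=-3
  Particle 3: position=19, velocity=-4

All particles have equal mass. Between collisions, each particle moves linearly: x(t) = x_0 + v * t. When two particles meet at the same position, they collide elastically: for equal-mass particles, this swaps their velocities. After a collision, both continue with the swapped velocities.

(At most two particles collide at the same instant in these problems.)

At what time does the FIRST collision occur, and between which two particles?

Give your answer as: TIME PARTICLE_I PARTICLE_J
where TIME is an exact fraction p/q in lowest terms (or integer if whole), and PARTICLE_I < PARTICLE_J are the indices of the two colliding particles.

Answer: 3/4 1 2

Derivation:
Pair (0,1): pos 7,8 vel 1,1 -> not approaching (rel speed 0 <= 0)
Pair (1,2): pos 8,11 vel 1,-3 -> gap=3, closing at 4/unit, collide at t=3/4
Pair (2,3): pos 11,19 vel -3,-4 -> gap=8, closing at 1/unit, collide at t=8
Earliest collision: t=3/4 between 1 and 2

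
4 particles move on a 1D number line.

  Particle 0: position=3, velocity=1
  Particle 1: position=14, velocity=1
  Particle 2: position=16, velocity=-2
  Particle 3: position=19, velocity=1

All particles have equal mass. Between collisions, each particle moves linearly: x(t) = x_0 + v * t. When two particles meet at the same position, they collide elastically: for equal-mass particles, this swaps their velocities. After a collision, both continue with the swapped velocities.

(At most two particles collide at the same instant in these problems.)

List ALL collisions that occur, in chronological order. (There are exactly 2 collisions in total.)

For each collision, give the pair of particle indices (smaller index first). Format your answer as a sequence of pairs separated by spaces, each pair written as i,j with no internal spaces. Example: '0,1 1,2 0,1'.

Collision at t=2/3: particles 1 and 2 swap velocities; positions: p0=11/3 p1=44/3 p2=44/3 p3=59/3; velocities now: v0=1 v1=-2 v2=1 v3=1
Collision at t=13/3: particles 0 and 1 swap velocities; positions: p0=22/3 p1=22/3 p2=55/3 p3=70/3; velocities now: v0=-2 v1=1 v2=1 v3=1

Answer: 1,2 0,1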